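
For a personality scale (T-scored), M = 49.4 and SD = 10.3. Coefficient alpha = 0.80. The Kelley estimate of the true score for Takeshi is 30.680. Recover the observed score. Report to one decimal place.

T̂ = ρX + (1 − ρ)μ  ⇒  X = (T̂ − (1 − ρ)μ) / ρ
X = (30.680 − 0.20 × 49.4) / 0.80 = (30.680 − 9.880) / 0.80 = 20.800 / 0.80 = 26.000

26.0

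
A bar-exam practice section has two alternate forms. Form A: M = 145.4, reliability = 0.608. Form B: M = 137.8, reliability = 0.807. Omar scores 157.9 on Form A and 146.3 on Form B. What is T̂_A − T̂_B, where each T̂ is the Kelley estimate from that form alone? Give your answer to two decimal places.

T̂_A = 0.608(157.9) + 0.392(145.4) = 153.0000
T̂_B = 0.807(146.3) + 0.193(137.8) = 144.6595
T̂_A − T̂_B = 8.3405

8.34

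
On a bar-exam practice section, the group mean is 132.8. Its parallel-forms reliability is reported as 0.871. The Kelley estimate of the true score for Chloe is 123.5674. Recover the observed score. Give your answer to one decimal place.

122.2

T̂ = ρX + (1 − ρ)μ  ⇒  X = (T̂ − (1 − ρ)μ) / ρ
X = (123.5674 − 0.129 × 132.8) / 0.871 = (123.5674 − 17.1312) / 0.871 = 106.4362 / 0.871 = 122.200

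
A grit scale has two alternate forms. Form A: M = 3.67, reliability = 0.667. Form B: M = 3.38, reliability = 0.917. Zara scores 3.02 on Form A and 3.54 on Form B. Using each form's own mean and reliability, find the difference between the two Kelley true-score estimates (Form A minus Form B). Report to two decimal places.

T̂_A = 0.667(3.02) + 0.333(3.67) = 3.2365
T̂_B = 0.917(3.54) + 0.083(3.38) = 3.5267
T̂_A − T̂_B = -0.2903

-0.29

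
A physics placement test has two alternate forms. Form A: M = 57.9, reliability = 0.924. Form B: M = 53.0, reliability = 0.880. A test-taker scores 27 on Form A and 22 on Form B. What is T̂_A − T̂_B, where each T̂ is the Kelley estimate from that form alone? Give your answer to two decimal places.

T̂_A = 0.924(27) + 0.076(57.9) = 29.3484
T̂_B = 0.880(22) + 0.120(53.0) = 25.7200
T̂_A − T̂_B = 3.6284

3.63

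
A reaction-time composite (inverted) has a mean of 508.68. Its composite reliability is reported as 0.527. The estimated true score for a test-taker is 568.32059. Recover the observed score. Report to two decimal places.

T̂ = ρX + (1 − ρ)μ  ⇒  X = (T̂ − (1 − ρ)μ) / ρ
X = (568.32059 − 0.473 × 508.68) / 0.527 = (568.32059 − 240.60564) / 0.527 = 327.71495 / 0.527 = 621.8500

621.85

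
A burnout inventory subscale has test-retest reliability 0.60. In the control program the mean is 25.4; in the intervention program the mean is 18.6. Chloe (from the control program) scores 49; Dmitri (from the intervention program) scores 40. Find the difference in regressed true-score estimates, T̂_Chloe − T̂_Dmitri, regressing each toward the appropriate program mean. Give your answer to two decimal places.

8.12

T̂_Chloe = 0.60(49) + 0.40(25.4) = 39.5600
T̂_Dmitri = 0.60(40) + 0.40(18.6) = 31.4400
Difference = 39.5600 − 31.4400 = 8.1200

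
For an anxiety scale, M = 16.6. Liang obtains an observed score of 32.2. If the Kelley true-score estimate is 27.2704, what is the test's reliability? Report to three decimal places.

0.684

T̂ = ρX + (1 − ρ)μ  ⇒  T̂ − μ = ρ(X − μ)
ρ = (T̂ − μ)/(X − μ) = (27.2704 − 16.6) / (32.2 − 16.6) = 10.6704 / 15.6 = 0.68400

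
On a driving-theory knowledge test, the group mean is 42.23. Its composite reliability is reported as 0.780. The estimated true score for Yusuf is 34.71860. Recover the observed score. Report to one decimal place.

32.6

T̂ = ρX + (1 − ρ)μ  ⇒  X = (T̂ − (1 − ρ)μ) / ρ
X = (34.71860 − 0.220 × 42.23) / 0.780 = (34.71860 − 9.29060) / 0.780 = 25.42800 / 0.780 = 32.600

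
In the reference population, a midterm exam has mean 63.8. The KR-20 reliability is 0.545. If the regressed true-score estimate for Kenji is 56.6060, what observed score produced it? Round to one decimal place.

50.6

T̂ = ρX + (1 − ρ)μ  ⇒  X = (T̂ − (1 − ρ)μ) / ρ
X = (56.6060 − 0.455 × 63.8) / 0.545 = (56.6060 − 29.0290) / 0.545 = 27.5770 / 0.545 = 50.600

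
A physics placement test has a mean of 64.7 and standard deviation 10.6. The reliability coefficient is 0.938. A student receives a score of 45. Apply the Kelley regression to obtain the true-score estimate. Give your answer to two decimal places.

46.22

T̂ = ρX + (1 − ρ)μ
  = 0.938 × 45 + 0.062 × 64.7
  = 42.210 + 4.0114
  = 46.221
  ≈ 46.22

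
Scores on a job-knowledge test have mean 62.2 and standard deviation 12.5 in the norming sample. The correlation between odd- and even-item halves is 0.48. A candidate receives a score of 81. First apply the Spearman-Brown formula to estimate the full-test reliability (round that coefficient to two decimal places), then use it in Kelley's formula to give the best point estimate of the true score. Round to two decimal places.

74.42

Spearman-Brown: ρ = 2r/(1 + r) = 2(0.48)/(1 + 0.48) = 0.960/1.48 = 0.6486 → 0.65
T̂ = 0.65(81) + 0.35(62.2) = 52.65 + 21.770 = 74.420 → 74.42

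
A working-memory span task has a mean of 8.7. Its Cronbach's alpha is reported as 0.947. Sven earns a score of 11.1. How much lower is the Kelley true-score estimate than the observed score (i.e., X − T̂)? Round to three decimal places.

Regress the observed score toward the mean by the unreliability: T̂ = 0.947·11.1 + 0.053·8.7 = 10.5117 + 0.4611 = 10.97280.
X − T̂ = 11.1 − 10.9728 = 0.1272 → 0.127

0.127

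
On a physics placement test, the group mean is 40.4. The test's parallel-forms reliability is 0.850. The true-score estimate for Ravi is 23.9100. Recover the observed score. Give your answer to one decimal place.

T̂ = ρX + (1 − ρ)μ  ⇒  X = (T̂ − (1 − ρ)μ) / ρ
X = (23.9100 − 0.150 × 40.4) / 0.850 = (23.9100 − 6.0600) / 0.850 = 17.8500 / 0.850 = 21.000

21.0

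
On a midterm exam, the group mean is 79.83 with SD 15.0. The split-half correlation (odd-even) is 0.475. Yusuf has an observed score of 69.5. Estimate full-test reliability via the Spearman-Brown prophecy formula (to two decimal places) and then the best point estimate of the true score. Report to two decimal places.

Spearman-Brown: ρ = 2r/(1 + r) = 2(0.475)/(1 + 0.475) = 0.9500/1.475 = 0.6441 → 0.64
T̂ = 0.64(69.5) + 0.36(79.83) = 44.480 + 28.7388 = 73.219 → 73.22

73.22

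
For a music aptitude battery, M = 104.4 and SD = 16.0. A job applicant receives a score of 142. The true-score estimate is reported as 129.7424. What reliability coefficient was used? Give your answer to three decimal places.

0.674

T̂ = ρX + (1 − ρ)μ  ⇒  T̂ − μ = ρ(X − μ)
ρ = (T̂ − μ)/(X − μ) = (129.7424 − 104.4) / (142 − 104.4) = 25.3424 / 37.6 = 0.67400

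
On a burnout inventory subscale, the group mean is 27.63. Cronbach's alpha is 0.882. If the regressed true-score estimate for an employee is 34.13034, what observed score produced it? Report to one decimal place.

35.0

T̂ = ρX + (1 − ρ)μ  ⇒  X = (T̂ − (1 − ρ)μ) / ρ
X = (34.13034 − 0.118 × 27.63) / 0.882 = (34.13034 − 3.26034) / 0.882 = 30.87000 / 0.882 = 35.000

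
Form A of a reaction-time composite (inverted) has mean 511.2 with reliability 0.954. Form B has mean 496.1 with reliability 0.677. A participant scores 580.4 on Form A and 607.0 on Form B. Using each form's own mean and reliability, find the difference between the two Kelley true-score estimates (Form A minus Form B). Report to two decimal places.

6.04

T̂_A = 0.954(580.4) + 0.046(511.2) = 577.2168
T̂_B = 0.677(607.0) + 0.323(496.1) = 571.1793
T̂_A − T̂_B = 6.0375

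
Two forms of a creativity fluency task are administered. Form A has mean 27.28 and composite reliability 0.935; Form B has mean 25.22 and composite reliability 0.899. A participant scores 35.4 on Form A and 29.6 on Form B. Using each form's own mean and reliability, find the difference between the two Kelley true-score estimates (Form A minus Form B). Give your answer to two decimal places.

T̂_A = 0.935(35.4) + 0.065(27.28) = 34.8722
T̂_B = 0.899(29.6) + 0.101(25.22) = 29.1576
T̂_A − T̂_B = 5.7146

5.71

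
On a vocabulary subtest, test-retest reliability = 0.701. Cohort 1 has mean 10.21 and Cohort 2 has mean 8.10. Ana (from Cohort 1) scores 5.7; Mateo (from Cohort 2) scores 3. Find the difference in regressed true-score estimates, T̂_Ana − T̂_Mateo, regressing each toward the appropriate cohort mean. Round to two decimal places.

2.52

T̂_Ana = 0.701(5.7) + 0.299(10.21) = 7.0485
T̂_Mateo = 0.701(3) + 0.299(8.10) = 4.5249
Difference = 7.0485 − 4.5249 = 2.5236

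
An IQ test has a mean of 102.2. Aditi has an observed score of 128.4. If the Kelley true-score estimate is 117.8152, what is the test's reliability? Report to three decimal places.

0.596

T̂ = ρX + (1 − ρ)μ  ⇒  T̂ − μ = ρ(X − μ)
ρ = (T̂ − μ)/(X − μ) = (117.8152 − 102.2) / (128.4 − 102.2) = 15.6152 / 26.2 = 0.59600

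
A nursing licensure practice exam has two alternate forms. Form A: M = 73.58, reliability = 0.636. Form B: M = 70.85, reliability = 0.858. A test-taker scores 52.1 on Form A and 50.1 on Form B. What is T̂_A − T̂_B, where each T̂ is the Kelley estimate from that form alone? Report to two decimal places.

6.87

T̂_A = 0.636(52.1) + 0.364(73.58) = 59.9187
T̂_B = 0.858(50.1) + 0.142(70.85) = 53.0465
T̂_A − T̂_B = 6.8722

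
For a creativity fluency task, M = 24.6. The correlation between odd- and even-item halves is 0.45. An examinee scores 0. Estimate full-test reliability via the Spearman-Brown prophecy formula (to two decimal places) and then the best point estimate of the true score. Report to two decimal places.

9.35

Spearman-Brown: ρ = 2r/(1 + r) = 2(0.45)/(1 + 0.45) = 0.900/1.45 = 0.6207 → 0.62
T̂ = 0.62(0) + 0.38(24.6) = 0.00 + 9.348 = 9.348 → 9.35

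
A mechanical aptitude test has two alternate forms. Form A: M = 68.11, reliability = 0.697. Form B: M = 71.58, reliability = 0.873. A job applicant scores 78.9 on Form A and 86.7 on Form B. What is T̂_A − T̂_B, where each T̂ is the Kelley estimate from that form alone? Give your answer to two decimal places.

T̂_A = 0.697(78.9) + 0.303(68.11) = 75.6306
T̂_B = 0.873(86.7) + 0.127(71.58) = 84.7798
T̂_A − T̂_B = -9.1491

-9.15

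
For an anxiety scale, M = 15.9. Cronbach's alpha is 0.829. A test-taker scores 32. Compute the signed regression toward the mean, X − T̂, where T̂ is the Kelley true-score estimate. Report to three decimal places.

Regress the observed score toward the mean by the unreliability: T̂ = 0.829·32 + 0.171·15.9 = 26.528 + 2.7189 = 29.24690.
X − T̂ = 32 − 29.2469 = 2.7531 → 2.753

2.753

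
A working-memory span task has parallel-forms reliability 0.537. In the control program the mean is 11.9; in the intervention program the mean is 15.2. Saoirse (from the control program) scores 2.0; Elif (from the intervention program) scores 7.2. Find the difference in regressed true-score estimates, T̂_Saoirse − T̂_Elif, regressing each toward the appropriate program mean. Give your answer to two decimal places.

T̂_Saoirse = 0.537(2.0) + 0.463(11.9) = 6.5837
T̂_Elif = 0.537(7.2) + 0.463(15.2) = 10.9040
Difference = 6.5837 − 10.9040 = -4.3203

-4.32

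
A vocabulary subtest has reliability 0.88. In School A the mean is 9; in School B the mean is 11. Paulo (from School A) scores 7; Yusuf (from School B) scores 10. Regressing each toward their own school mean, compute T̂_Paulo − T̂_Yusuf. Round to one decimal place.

T̂_Paulo = 0.88(7) + 0.12(9) = 7.240
T̂_Yusuf = 0.88(10) + 0.12(11) = 10.120
Difference = 7.240 − 10.120 = -2.880

-2.9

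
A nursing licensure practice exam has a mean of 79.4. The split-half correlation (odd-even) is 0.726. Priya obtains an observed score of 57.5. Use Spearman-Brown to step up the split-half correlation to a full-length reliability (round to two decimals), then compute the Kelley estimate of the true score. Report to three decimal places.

Spearman-Brown: ρ = 2r/(1 + r) = 2(0.726)/(1 + 0.726) = 1.4520/1.726 = 0.8413 → 0.84
T̂ = ρX + (1 − ρ)μ
  = 0.84 × 57.5 + 0.16 × 79.4
  = 48.300 + 12.704
  = 61.0040
  ≈ 61.004

61.004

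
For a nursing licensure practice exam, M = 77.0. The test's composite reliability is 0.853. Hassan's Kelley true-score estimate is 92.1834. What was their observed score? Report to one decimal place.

94.8

T̂ = ρX + (1 − ρ)μ  ⇒  X = (T̂ − (1 − ρ)μ) / ρ
X = (92.1834 − 0.147 × 77.0) / 0.853 = (92.1834 − 11.3190) / 0.853 = 80.8644 / 0.853 = 94.800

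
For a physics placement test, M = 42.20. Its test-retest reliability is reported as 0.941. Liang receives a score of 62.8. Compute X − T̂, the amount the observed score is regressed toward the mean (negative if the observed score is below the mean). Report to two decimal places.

1.22

T̂ = ρX + (1 − ρ)μ
  = 0.941 × 62.8 + 0.059 × 42.20
  = 59.0948 + 2.48980
  = 61.5846
  ≈ 61.585
X − T̂ = 62.8 − 61.585 = 1.215 → 1.22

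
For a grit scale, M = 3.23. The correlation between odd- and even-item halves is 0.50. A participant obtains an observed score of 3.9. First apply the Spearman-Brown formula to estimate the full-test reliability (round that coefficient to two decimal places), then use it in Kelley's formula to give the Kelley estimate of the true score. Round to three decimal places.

3.679

Spearman-Brown: ρ = 2r/(1 + r) = 2(0.50)/(1 + 0.50) = 1.000/1.50 = 0.6667 → 0.67
T̂ = 0.67(3.9) + 0.33(3.23) = 2.613 + 1.0659 = 3.6789 → 3.679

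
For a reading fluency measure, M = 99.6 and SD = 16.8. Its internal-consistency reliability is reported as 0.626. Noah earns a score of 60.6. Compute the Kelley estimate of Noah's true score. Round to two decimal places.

T̂ = ρX + (1 − ρ)μ
  = 0.626 × 60.6 + 0.374 × 99.6
  = 37.9356 + 37.2504
  = 75.186
  ≈ 75.19

75.19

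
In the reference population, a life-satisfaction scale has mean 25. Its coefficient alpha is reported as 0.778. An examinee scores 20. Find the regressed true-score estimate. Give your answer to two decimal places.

Regress the observed score toward the mean by the unreliability: T̂ = 0.778·20 + 0.222·25 = 15.560 + 5.550 = 21.110.

21.11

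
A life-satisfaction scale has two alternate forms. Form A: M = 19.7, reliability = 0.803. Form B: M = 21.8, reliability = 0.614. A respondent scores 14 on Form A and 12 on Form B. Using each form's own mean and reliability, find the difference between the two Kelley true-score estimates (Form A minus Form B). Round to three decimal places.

T̂_A = 0.803(14) + 0.197(19.7) = 15.12290
T̂_B = 0.614(12) + 0.386(21.8) = 15.78280
T̂_A − T̂_B = -0.65990

-0.660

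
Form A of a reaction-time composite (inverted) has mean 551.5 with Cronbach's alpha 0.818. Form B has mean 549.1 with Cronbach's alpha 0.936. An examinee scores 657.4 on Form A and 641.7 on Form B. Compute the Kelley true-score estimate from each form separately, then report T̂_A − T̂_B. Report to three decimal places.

2.353

T̂_A = 0.818(657.4) + 0.182(551.5) = 638.12620
T̂_B = 0.936(641.7) + 0.064(549.1) = 635.77360
T̂_A − T̂_B = 2.35260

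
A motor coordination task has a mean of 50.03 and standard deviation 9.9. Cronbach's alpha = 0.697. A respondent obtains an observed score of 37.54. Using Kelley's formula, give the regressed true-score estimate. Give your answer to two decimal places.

41.32

T̂ = 0.697(37.54) + 0.303(50.03) = 26.16538 + 15.15909 = 41.324 → 41.32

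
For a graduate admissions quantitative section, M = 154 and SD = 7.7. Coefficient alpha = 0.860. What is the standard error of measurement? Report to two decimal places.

SEM = SD · √(1 − ρ) = 7.7 × √0.140 = 7.7 × 0.3742 = 2.881

2.88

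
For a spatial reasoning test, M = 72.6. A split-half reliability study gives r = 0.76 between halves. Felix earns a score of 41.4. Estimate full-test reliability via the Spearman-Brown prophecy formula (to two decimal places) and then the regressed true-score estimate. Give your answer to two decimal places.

45.77

Spearman-Brown: ρ = 2r/(1 + r) = 2(0.76)/(1 + 0.76) = 1.520/1.76 = 0.8636 → 0.86
Weight the observed score by reliability and the mean by (1 − reliability): T̂ = 0.86·41.4 + 0.14·72.6 = 35.604 + 10.164 = 45.768.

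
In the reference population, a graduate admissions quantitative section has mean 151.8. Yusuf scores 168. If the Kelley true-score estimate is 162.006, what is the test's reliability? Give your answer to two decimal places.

T̂ = ρX + (1 − ρ)μ  ⇒  T̂ − μ = ρ(X − μ)
ρ = (T̂ − μ)/(X − μ) = (162.006 − 151.8) / (168 − 151.8) = 10.206 / 16.2 = 0.6300

0.63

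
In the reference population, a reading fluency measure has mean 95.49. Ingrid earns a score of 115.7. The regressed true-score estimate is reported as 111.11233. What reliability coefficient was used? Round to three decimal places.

0.773

T̂ = ρX + (1 − ρ)μ  ⇒  T̂ − μ = ρ(X − μ)
ρ = (T̂ − μ)/(X − μ) = (111.11233 − 95.49) / (115.7 − 95.49) = 15.62233 / 20.21 = 0.77300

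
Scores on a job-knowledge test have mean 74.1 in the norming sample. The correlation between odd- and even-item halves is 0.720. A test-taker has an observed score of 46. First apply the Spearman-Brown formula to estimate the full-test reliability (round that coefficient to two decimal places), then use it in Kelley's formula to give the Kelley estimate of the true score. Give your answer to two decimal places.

Spearman-Brown: ρ = 2r/(1 + r) = 2(0.720)/(1 + 0.720) = 1.4400/1.720 = 0.8372 → 0.84
Kelley's formula gives T̂ = 0.84·46 + 0.16·74.1 = 38.64 + 11.856 = 50.496.

50.50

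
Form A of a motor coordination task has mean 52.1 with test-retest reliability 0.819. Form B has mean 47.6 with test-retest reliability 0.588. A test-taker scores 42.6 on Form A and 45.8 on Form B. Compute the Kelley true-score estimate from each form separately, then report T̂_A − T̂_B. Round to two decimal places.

-2.22

T̂_A = 0.819(42.6) + 0.181(52.1) = 44.3195
T̂_B = 0.588(45.8) + 0.412(47.6) = 46.5416
T̂_A − T̂_B = -2.2221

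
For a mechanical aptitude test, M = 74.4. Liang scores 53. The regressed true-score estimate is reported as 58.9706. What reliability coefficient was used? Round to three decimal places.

T̂ = ρX + (1 − ρ)μ  ⇒  T̂ − μ = ρ(X − μ)
ρ = (T̂ − μ)/(X − μ) = (58.9706 − 74.4) / (53 − 74.4) = -15.4294 / -21.4 = 0.72100

0.721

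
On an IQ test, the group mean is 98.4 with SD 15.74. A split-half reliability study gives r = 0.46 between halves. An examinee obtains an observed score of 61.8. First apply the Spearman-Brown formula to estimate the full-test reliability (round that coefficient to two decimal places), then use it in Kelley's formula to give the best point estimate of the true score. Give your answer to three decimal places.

Spearman-Brown: ρ = 2r/(1 + r) = 2(0.46)/(1 + 0.46) = 0.920/1.46 = 0.6301 → 0.63
Regress the observed score toward the mean by the unreliability: T̂ = 0.63·61.8 + 0.37·98.4 = 38.934 + 36.408 = 75.3420.

75.342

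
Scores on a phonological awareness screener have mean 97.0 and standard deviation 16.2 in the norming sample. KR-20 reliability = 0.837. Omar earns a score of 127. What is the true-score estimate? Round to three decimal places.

122.110

Kelley's formula gives T̂ = 0.837·127 + 0.163·97.0 = 106.299 + 15.8110 = 122.1100.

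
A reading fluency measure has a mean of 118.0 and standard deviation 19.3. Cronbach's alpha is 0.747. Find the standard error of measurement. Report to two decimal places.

SEM = SD · √(1 − ρ) = 19.3 × √0.253 = 19.3 × 0.5030 = 9.708

9.71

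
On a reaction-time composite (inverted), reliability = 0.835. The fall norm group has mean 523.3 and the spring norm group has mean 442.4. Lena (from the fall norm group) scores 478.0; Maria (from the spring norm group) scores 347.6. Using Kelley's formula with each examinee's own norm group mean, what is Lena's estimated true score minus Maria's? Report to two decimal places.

T̂_Lena = 0.835(478.0) + 0.165(523.3) = 485.4745
T̂_Maria = 0.835(347.6) + 0.165(442.4) = 363.2420
Difference = 485.4745 − 363.2420 = 122.2325

122.23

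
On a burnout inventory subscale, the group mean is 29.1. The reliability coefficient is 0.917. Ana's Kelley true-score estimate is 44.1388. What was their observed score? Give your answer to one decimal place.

T̂ = ρX + (1 − ρ)μ  ⇒  X = (T̂ − (1 − ρ)μ) / ρ
X = (44.1388 − 0.083 × 29.1) / 0.917 = (44.1388 − 2.4153) / 0.917 = 41.7235 / 0.917 = 45.500

45.5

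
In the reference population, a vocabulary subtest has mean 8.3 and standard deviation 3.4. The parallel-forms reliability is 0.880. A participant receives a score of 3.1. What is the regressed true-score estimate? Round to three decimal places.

T̂ = 0.880(3.1) + 0.120(8.3) = 2.7280 + 0.9960 = 3.7240 → 3.724

3.724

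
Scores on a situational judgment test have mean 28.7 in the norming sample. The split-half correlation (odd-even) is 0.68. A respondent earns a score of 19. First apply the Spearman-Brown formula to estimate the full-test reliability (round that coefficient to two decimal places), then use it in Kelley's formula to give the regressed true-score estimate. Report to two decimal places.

Spearman-Brown: ρ = 2r/(1 + r) = 2(0.68)/(1 + 0.68) = 1.360/1.68 = 0.8095 → 0.81
T̂ = 0.81(19) + 0.19(28.7) = 15.39 + 5.453 = 20.843 → 20.84

20.84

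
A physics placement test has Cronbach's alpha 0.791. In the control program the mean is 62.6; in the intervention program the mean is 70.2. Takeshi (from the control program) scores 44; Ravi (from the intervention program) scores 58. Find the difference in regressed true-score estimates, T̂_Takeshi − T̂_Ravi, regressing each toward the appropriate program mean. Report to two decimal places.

-12.66

T̂_Takeshi = 0.791(44) + 0.209(62.6) = 47.8874
T̂_Ravi = 0.791(58) + 0.209(70.2) = 60.5498
Difference = 47.8874 − 60.5498 = -12.6624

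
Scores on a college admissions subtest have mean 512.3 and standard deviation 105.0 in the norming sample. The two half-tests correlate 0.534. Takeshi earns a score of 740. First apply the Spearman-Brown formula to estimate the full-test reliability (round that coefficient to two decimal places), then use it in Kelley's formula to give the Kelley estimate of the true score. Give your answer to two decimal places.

671.69

Spearman-Brown: ρ = 2r/(1 + r) = 2(0.534)/(1 + 0.534) = 1.0680/1.534 = 0.6962 → 0.70
T̂ = ρX + (1 − ρ)μ
  = 0.70 × 740 + 0.30 × 512.3
  = 518.00 + 153.690
  = 671.690
  ≈ 671.69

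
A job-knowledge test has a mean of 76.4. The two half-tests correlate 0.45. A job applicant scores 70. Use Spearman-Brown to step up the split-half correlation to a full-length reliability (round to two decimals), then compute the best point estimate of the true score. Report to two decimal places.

Spearman-Brown: ρ = 2r/(1 + r) = 2(0.45)/(1 + 0.45) = 0.900/1.45 = 0.6207 → 0.62
Weight the observed score by reliability and the mean by (1 − reliability): T̂ = 0.62·70 + 0.38·76.4 = 43.40 + 29.032 = 72.432.

72.43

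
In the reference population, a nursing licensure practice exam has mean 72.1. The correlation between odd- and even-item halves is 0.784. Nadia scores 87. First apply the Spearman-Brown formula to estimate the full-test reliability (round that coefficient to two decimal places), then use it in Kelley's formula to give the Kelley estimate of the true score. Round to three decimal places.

85.212

Spearman-Brown: ρ = 2r/(1 + r) = 2(0.784)/(1 + 0.784) = 1.5680/1.784 = 0.8789 → 0.88
Regress the observed score toward the mean by the unreliability: T̂ = 0.88·87 + 0.12·72.1 = 76.56 + 8.652 = 85.2120.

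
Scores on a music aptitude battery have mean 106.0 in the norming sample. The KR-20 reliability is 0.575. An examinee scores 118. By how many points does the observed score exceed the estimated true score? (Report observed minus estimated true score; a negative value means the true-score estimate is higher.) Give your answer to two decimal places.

Regress the observed score toward the mean by the unreliability: T̂ = 0.575·118 + 0.425·106.0 = 67.850 + 45.0500 = 112.9000.
X − T̂ = 118 − 112.900 = 5.100 → 5.10

5.10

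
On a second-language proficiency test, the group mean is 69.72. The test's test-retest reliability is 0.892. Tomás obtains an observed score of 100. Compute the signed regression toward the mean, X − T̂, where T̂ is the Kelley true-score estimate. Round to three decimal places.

3.270

T̂ = ρX + (1 − ρ)μ
  = 0.892 × 100 + 0.108 × 69.72
  = 89.200 + 7.52976
  = 96.72976
  ≈ 96.7298
X − T̂ = 100 − 96.7298 = 3.2702 → 3.270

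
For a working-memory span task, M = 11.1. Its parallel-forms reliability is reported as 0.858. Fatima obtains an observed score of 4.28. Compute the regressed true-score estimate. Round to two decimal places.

Kelley's formula gives T̂ = 0.858·4.28 + 0.142·11.1 = 3.67224 + 1.5762 = 5.248.

5.25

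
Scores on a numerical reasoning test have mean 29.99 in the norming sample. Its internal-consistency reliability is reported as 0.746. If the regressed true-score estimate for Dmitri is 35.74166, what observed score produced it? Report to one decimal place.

T̂ = ρX + (1 − ρ)μ  ⇒  X = (T̂ − (1 − ρ)μ) / ρ
X = (35.74166 − 0.254 × 29.99) / 0.746 = (35.74166 − 7.61746) / 0.746 = 28.12420 / 0.746 = 37.700

37.7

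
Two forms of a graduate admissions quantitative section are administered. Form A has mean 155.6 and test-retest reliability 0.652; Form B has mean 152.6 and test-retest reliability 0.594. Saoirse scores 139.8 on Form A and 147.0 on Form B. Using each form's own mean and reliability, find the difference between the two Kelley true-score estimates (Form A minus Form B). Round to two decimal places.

T̂_A = 0.652(139.8) + 0.348(155.6) = 145.2984
T̂_B = 0.594(147.0) + 0.406(152.6) = 149.2736
T̂_A − T̂_B = -3.9752

-3.98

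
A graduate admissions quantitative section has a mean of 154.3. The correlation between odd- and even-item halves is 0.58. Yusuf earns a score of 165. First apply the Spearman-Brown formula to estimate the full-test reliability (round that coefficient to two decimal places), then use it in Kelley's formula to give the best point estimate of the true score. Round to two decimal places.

Spearman-Brown: ρ = 2r/(1 + r) = 2(0.58)/(1 + 0.58) = 1.160/1.58 = 0.7342 → 0.73
Kelley's formula gives T̂ = 0.73·165 + 0.27·154.3 = 120.45 + 41.661 = 162.111.

162.11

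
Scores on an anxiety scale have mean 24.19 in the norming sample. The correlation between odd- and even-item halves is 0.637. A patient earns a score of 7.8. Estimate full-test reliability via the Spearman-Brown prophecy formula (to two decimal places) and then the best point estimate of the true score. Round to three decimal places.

11.406

Spearman-Brown: ρ = 2r/(1 + r) = 2(0.637)/(1 + 0.637) = 1.2740/1.637 = 0.7783 → 0.78
Kelley's formula gives T̂ = 0.78·7.8 + 0.22·24.19 = 6.084 + 5.3218 = 11.4058.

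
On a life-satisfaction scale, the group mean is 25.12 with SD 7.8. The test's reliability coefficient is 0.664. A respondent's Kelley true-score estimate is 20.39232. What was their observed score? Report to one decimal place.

T̂ = ρX + (1 − ρ)μ  ⇒  X = (T̂ − (1 − ρ)μ) / ρ
X = (20.39232 − 0.336 × 25.12) / 0.664 = (20.39232 − 8.44032) / 0.664 = 11.95200 / 0.664 = 18.000

18.0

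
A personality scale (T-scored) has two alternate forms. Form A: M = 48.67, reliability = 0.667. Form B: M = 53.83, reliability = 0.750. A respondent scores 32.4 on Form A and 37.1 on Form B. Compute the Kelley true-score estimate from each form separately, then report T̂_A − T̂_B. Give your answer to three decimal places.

T̂_A = 0.667(32.4) + 0.333(48.67) = 37.81791
T̂_B = 0.750(37.1) + 0.250(53.83) = 41.28250
T̂_A − T̂_B = -3.46459

-3.465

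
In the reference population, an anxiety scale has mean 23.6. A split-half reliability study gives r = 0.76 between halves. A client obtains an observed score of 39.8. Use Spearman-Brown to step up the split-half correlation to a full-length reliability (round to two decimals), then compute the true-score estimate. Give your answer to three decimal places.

37.532

Spearman-Brown: ρ = 2r/(1 + r) = 2(0.76)/(1 + 0.76) = 1.520/1.76 = 0.8636 → 0.86
T̂ = ρX + (1 − ρ)μ
  = 0.86 × 39.8 + 0.14 × 23.6
  = 34.228 + 3.304
  = 37.5320
  ≈ 37.532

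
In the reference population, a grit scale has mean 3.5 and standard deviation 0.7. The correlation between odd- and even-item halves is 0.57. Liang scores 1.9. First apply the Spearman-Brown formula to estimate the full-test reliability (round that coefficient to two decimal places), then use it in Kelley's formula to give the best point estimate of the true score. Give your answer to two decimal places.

2.33

Spearman-Brown: ρ = 2r/(1 + r) = 2(0.57)/(1 + 0.57) = 1.140/1.57 = 0.7261 → 0.73
T̂ = ρX + (1 − ρ)μ
  = 0.73 × 1.9 + 0.27 × 3.5
  = 1.387 + 0.945
  = 2.332
  ≈ 2.33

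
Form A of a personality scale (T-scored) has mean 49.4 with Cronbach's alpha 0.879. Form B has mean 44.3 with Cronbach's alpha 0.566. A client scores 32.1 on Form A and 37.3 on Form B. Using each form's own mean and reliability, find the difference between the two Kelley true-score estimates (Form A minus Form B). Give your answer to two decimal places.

-6.14

T̂_A = 0.879(32.1) + 0.121(49.4) = 34.1933
T̂_B = 0.566(37.3) + 0.434(44.3) = 40.3380
T̂_A − T̂_B = -6.1447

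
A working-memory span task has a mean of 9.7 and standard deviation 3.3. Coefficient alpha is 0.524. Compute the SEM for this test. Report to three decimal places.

SEM = SD · √(1 − ρ) = 3.3 × √0.476 = 3.3 × 0.6899 = 2.2768

2.277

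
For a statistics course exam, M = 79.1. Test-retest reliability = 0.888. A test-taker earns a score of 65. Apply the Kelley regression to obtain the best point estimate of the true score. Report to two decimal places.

T̂ = 0.888(65) + 0.112(79.1) = 57.720 + 8.8592 = 66.579 → 66.58

66.58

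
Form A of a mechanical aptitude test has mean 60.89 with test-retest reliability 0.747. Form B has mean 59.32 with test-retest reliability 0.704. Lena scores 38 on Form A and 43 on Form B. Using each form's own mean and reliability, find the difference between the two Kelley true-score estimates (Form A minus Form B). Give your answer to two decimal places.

-4.04

T̂_A = 0.747(38) + 0.253(60.89) = 43.7912
T̂_B = 0.704(43) + 0.296(59.32) = 47.8307
T̂_A − T̂_B = -4.0395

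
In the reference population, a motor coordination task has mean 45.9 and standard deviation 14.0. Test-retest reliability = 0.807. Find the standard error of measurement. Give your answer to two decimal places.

6.15

SEM = SD · √(1 − ρ) = 14.0 × √0.193 = 14.0 × 0.4393 = 6.150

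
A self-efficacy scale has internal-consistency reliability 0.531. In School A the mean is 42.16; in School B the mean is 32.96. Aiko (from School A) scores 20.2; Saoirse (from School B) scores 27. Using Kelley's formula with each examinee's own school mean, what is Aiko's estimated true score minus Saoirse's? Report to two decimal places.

T̂_Aiko = 0.531(20.2) + 0.469(42.16) = 30.4992
T̂_Saoirse = 0.531(27) + 0.469(32.96) = 29.7952
Difference = 30.4992 − 29.7952 = 0.7040

0.70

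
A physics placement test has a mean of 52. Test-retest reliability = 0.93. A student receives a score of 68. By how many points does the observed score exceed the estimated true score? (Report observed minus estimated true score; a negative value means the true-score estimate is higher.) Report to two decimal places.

1.12

Regress the observed score toward the mean by the unreliability: T̂ = 0.93·68 + 0.07·52 = 63.24 + 3.64 = 66.8800.
X − T̂ = 68 − 66.880 = 1.120 → 1.12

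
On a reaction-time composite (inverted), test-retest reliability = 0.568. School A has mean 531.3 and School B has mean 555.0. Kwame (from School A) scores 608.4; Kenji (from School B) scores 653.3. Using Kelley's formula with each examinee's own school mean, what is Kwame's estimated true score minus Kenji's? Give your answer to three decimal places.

-35.742

T̂_Kwame = 0.568(608.4) + 0.432(531.3) = 575.09280
T̂_Kenji = 0.568(653.3) + 0.432(555.0) = 610.83440
Difference = 575.09280 − 610.83440 = -35.74160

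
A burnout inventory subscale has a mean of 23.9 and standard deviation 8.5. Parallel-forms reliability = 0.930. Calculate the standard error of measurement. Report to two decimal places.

2.25

SEM = SD · √(1 − ρ) = 8.5 × √0.070 = 8.5 × 0.2646 = 2.249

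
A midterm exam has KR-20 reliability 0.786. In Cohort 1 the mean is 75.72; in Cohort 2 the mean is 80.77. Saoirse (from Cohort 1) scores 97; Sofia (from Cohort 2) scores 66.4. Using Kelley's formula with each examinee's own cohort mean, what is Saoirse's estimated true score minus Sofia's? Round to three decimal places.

T̂_Saoirse = 0.786(97) + 0.214(75.72) = 92.44608
T̂_Sofia = 0.786(66.4) + 0.214(80.77) = 69.47518
Difference = 92.44608 − 69.47518 = 22.97090

22.971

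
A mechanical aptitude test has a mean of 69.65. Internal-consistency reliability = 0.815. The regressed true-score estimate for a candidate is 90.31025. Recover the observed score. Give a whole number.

T̂ = ρX + (1 − ρ)μ  ⇒  X = (T̂ − (1 − ρ)μ) / ρ
X = (90.31025 − 0.185 × 69.65) / 0.815 = (90.31025 − 12.88525) / 0.815 = 77.42500 / 0.815 = 95.00

95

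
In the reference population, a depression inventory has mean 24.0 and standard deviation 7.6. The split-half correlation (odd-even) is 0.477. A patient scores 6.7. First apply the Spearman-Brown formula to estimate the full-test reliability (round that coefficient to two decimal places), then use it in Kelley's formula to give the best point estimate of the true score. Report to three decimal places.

Spearman-Brown: ρ = 2r/(1 + r) = 2(0.477)/(1 + 0.477) = 0.9540/1.477 = 0.6459 → 0.65
Weight the observed score by reliability and the mean by (1 − reliability): T̂ = 0.65·6.7 + 0.35·24.0 = 4.355 + 8.400 = 12.7550.

12.755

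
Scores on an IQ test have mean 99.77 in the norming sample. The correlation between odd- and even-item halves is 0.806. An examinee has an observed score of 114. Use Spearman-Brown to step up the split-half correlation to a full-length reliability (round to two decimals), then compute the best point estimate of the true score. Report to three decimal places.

112.435

Spearman-Brown: ρ = 2r/(1 + r) = 2(0.806)/(1 + 0.806) = 1.6120/1.806 = 0.8926 → 0.89
T̂ = 0.89(114) + 0.11(99.77) = 101.46 + 10.9747 = 112.4347 → 112.435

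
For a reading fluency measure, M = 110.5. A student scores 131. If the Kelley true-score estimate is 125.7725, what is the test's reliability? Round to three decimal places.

0.745

T̂ = ρX + (1 − ρ)μ  ⇒  T̂ − μ = ρ(X − μ)
ρ = (T̂ − μ)/(X − μ) = (125.7725 − 110.5) / (131 − 110.5) = 15.2725 / 20.5 = 0.74500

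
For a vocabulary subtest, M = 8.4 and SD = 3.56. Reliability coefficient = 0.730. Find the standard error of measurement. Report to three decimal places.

SEM = SD · √(1 − ρ) = 3.56 × √0.270 = 3.56 × 0.5196 = 1.8498

1.850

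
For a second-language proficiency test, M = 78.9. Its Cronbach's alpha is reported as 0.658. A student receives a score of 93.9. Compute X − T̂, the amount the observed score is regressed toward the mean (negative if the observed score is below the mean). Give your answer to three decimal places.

5.130

T̂ = 0.658(93.9) + 0.342(78.9) = 61.7862 + 26.9838 = 88.77000 → 88.7700
X − T̂ = 93.9 − 88.7700 = 5.1300 → 5.130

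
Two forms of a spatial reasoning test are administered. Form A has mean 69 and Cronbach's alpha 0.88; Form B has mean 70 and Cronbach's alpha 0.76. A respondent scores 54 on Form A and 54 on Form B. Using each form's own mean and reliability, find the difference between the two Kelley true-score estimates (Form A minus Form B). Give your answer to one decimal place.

T̂_A = 0.88(54) + 0.12(69) = 55.800
T̂_B = 0.76(54) + 0.24(70) = 57.840
T̂_A − T̂_B = -2.040

-2.0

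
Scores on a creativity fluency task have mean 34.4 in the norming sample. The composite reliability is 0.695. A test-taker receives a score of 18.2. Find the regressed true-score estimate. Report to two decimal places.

Regress the observed score toward the mean by the unreliability: T̂ = 0.695·18.2 + 0.305·34.4 = 12.6490 + 10.4920 = 23.141.

23.14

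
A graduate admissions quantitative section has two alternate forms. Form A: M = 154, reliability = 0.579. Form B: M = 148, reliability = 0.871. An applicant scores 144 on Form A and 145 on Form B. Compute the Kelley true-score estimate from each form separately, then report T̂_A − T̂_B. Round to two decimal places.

T̂_A = 0.579(144) + 0.421(154) = 148.2100
T̂_B = 0.871(145) + 0.129(148) = 145.3870
T̂_A − T̂_B = 2.8230

2.82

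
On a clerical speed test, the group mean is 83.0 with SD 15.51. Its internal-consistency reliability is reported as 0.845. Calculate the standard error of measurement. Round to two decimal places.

6.11

SEM = SD · √(1 − ρ) = 15.51 × √0.155 = 15.51 × 0.3937 = 6.106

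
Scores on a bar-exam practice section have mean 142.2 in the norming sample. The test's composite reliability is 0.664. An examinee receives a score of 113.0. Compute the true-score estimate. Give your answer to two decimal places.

Kelley's formula gives T̂ = 0.664·113.0 + 0.336·142.2 = 75.0320 + 47.7792 = 122.811.

122.81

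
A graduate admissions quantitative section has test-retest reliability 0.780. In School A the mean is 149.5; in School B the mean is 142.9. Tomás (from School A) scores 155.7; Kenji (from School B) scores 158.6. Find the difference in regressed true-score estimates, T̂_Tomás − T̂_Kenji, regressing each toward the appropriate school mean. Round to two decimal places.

T̂_Tomás = 0.780(155.7) + 0.220(149.5) = 154.3360
T̂_Kenji = 0.780(158.6) + 0.220(142.9) = 155.1460
Difference = 154.3360 − 155.1460 = -0.8100

-0.81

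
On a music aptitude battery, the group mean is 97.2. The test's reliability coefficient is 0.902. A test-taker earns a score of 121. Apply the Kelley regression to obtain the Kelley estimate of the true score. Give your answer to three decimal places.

118.668

T̂ = ρX + (1 − ρ)μ
  = 0.902 × 121 + 0.098 × 97.2
  = 109.142 + 9.5256
  = 118.6676
  ≈ 118.668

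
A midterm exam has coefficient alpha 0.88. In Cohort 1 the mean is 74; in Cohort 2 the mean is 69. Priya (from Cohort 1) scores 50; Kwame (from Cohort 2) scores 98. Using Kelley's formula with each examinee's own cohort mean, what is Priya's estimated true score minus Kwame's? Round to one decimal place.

T̂_Priya = 0.88(50) + 0.12(74) = 52.880
T̂_Kwame = 0.88(98) + 0.12(69) = 94.520
Difference = 52.880 − 94.520 = -41.640

-41.6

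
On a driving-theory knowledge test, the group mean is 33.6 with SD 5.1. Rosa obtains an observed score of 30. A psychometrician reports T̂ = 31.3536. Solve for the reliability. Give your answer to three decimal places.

0.624

T̂ = ρX + (1 − ρ)μ  ⇒  T̂ − μ = ρ(X − μ)
ρ = (T̂ − μ)/(X − μ) = (31.3536 − 33.6) / (30 − 33.6) = -2.2464 / -3.6 = 0.62400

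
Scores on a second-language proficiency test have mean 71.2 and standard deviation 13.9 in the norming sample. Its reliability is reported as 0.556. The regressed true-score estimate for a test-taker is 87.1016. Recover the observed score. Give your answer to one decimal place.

99.8

T̂ = ρX + (1 − ρ)μ  ⇒  X = (T̂ − (1 − ρ)μ) / ρ
X = (87.1016 − 0.444 × 71.2) / 0.556 = (87.1016 − 31.6128) / 0.556 = 55.4888 / 0.556 = 99.800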